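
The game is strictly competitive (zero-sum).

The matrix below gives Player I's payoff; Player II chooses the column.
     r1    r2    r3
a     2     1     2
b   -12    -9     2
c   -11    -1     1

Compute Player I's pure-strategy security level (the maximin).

1

The worst-case payoff for each row is a: 1, b: -12, c: -11.
The best of these is 1.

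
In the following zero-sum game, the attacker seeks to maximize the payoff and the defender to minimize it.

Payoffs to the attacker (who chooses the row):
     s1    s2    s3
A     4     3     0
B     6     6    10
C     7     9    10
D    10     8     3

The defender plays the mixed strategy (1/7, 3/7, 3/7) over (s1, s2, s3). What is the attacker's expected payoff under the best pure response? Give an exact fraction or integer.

A: (4)·(1/7) + (3)·(3/7) + (0)·(3/7) = 13/7.
B: (6)·(1/7) + (6)·(3/7) + (10)·(3/7) = 54/7.
C: (7)·(1/7) + (9)·(3/7) + (10)·(3/7) = 64/7.
D: (10)·(1/7) + (8)·(3/7) + (3)·(3/7) = 43/7.
The best pure response is C with expected payoff 64/7.

64/7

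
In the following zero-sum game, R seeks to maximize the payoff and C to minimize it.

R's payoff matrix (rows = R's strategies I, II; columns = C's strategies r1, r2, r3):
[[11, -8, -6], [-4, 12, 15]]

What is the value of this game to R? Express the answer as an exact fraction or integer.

20/7

Column r3 is strictly dominated by r2 for C (it gives R more in every row).
The remaining 2×2 game on (I, II) × (r1, r2) has no saddle point. Let R play I with probability p; indifference gives 11p − 4(1−p) = −8p + 12(1−p), so p = 16/35.
Similarly C's optimal q on r1 is 4/7, and the value is 11·(4/7) + (-8)·(3/7) = 20/7.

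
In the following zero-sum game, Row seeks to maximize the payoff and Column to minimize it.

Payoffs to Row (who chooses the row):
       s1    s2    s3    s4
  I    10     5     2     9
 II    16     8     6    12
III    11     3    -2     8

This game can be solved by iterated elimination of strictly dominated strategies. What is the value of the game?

6

Row III is strictly dominated by row II (16>11, 8>3, 6>-2, 12>8); eliminate III.
Column s4 is strictly dominated by s2 for Column (5<9, 8<12); eliminate s4.
Row I is strictly dominated by row II (16>10, 8>5, 6>2); eliminate I.
Column s2 is strictly dominated by s3 for Column (6<8); eliminate s2.
Column s1 is strictly dominated by s3 for Column (6<16); eliminate s1.
Only (II, s3) remains, with payoff 6.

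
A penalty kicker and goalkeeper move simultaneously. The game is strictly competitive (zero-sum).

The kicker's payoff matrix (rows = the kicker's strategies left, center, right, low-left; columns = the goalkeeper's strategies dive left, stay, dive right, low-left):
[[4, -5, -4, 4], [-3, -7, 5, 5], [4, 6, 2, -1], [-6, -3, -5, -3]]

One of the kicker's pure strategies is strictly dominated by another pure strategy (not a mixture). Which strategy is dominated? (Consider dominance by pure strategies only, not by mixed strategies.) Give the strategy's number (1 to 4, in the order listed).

Compare low-left with right: 4 > -6, 6 > -3, 2 > -5, -1 > -3.
So right strictly dominates low-left for the kicker; low-left is strictly dominated.

4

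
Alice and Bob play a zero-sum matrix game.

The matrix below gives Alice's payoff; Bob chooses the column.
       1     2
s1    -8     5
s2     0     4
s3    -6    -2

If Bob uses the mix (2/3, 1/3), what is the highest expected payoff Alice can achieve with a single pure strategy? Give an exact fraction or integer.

s1: (-8)·(2/3) + (5)·(1/3) = -11/3.
s2: (0)·(2/3) + (4)·(1/3) = 4/3.
s3: (-6)·(2/3) + (-2)·(1/3) = -14/3.
The best pure response is s2 with expected payoff 4/3.

4/3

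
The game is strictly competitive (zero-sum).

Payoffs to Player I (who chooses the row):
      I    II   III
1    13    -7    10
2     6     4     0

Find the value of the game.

40/21

Column I is strictly dominated by III for Player II (it gives Player I more in every row).
The remaining 2×2 game on (1, 2) × (II, III) has no saddle point. Let Player I play 1 with probability p; indifference gives −7p + 4(1−p) = 10p, so p = 4/21.
Similarly Player II's optimal q on II is 10/21, and the value is -7·(10/21) + (10)·(11/21) = 40/21.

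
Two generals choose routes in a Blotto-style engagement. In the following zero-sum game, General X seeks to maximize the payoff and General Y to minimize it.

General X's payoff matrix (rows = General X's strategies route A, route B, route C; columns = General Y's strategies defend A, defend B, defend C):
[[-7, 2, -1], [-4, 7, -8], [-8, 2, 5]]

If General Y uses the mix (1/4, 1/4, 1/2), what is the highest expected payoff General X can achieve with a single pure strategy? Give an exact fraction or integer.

route A: (-7)·(1/4) + (2)·(1/4) + (-1)·(1/2) = -7/4.
route B: (-4)·(1/4) + (7)·(1/4) + (-8)·(1/2) = -13/4.
route C: (-8)·(1/4) + (2)·(1/4) + (5)·(1/2) = 1.
The best pure response is route C with expected payoff 1.

1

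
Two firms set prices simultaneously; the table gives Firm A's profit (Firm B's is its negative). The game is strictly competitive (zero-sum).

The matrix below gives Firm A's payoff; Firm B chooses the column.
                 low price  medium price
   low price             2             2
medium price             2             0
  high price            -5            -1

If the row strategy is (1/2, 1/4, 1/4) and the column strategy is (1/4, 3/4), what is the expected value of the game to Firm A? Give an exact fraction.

5/8

Against (1/4, 3/4), each row's expected payoff is low price: 2; medium price: 1/2; high price: -2.
Taking the (1/2, 1/4, 1/4)-weighted average: (1/2)·(2) + (1/4)·(1/2) + (1/4)·(-2) = 5/8.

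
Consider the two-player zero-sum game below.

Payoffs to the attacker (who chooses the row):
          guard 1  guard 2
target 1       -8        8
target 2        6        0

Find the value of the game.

Row minima are -8 and 0, so the attacker's maximin is 0; column maxima are 6 and 8, so the defender's minimax is 6. These differ, so the equilibrium is in mixed strategies.
Let the attacker play target 1 with probability p. The defender is indifferent when −8p + 6(1−p) = 8p, giving p = 3/11.
Let the defender play guard 1 with probability q. The attacker is indifferent when −8q + 8(1−q) = 6q, giving q = 4/11.
The value is -8·(4/11) + (8)·(7/11) = 24/11.

24/11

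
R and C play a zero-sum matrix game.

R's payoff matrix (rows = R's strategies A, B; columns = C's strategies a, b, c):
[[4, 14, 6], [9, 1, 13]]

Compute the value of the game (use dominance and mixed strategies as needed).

Column c is strictly dominated by a for C (it gives R more in every row).
The remaining 2×2 game on (A, B) × (a, b) has no saddle point. Let R play A with probability p; indifference gives 4p + 9(1−p) = 14p + (1−p), so p = 4/9.
Similarly C's optimal q on a is 13/18, and the value is 4·(13/18) + (14)·(5/18) = 61/9.

61/9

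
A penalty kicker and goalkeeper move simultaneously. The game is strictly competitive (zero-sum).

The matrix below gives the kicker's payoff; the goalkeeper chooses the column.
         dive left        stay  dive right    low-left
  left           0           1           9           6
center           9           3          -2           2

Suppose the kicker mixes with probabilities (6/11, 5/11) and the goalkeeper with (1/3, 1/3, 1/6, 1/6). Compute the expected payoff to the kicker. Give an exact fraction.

Against (1/3, 1/3, 1/6, 1/6), each row's expected payoff is left: 17/6; center: 4.
Taking the (6/11, 5/11)-weighted average: (6/11)·(17/6) + (5/11)·(4) = 37/11.

37/11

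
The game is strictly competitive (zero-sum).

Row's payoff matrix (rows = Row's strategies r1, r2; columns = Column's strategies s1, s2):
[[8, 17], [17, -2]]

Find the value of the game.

Row minima are 8 and -2, so Row's maximin is 8; column maxima are 17 and 17, so Column's minimax is 17. These differ, so the equilibrium is in mixed strategies.
Let Row play r1 with probability p. Column is indifferent when 8p + 17(1−p) = 17p − 2(1−p), giving p = 19/28.
Let Column play s1 with probability q. Row is indifferent when 8q + 17(1−q) = 17q − 2(1−q), giving q = 19/28.
The value is 8·(19/28) + (17)·(9/28) = 305/28.

305/28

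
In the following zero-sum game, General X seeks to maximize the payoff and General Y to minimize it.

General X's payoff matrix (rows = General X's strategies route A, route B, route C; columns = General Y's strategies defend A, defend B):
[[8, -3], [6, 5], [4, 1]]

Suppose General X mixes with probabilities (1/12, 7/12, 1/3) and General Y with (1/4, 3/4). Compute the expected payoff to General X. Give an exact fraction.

Against (1/4, 3/4), each row's expected payoff is route A: -1/4; route B: 21/4; route C: 7/4.
Taking the (1/12, 7/12, 1/3)-weighted average: (1/12)·(-1/4) + (7/12)·(21/4) + (1/3)·(7/4) = 29/8.

29/8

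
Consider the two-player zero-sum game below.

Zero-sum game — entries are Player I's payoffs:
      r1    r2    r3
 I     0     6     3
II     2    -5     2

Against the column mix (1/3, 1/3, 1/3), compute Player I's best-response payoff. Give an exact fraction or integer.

3

I: (0)·(1/3) + (6)·(1/3) + (3)·(1/3) = 3.
II: (2)·(1/3) + (-5)·(1/3) + (2)·(1/3) = -1/3.
The best pure response is I with expected payoff 3.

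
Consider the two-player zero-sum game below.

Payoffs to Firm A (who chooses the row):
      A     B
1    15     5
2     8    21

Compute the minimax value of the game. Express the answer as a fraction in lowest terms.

Row minima are 5 and 8, so Firm A's maximin is 8; column maxima are 15 and 21, so Firm B's minimax is 15. These differ, so the equilibrium is in mixed strategies.
Let Firm A play 1 with probability p. Firm B is indifferent when 15p + 8(1−p) = 5p + 21(1−p), giving p = 13/23.
Let Firm B play A with probability q. Firm A is indifferent when 15q + 5(1−q) = 8q + 21(1−q), giving q = 16/23.
The value is 15·(16/23) + (5)·(7/23) = 275/23.

275/23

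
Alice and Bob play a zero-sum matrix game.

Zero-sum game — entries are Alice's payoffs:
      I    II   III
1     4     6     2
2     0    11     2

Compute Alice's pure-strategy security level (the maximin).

2

The worst-case payoff for each row is 1: 2, 2: 0.
The best of these is 2.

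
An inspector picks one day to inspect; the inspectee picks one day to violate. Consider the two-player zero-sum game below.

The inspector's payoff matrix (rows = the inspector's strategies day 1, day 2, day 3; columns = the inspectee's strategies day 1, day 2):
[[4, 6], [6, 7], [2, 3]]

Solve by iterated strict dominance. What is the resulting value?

6

Row day 1 is strictly dominated by row day 2 (6>4, 7>6); eliminate day 1.
Column day 2 is strictly dominated by day 1 for the inspectee (6<7, 2<3); eliminate day 2.
Row day 3 is strictly dominated by row day 2 (6>2); eliminate day 3.
Only (day 2, day 1) remains, with payoff 6.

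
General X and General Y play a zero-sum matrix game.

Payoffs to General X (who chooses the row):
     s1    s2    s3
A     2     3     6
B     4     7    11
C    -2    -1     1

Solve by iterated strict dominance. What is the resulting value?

Column s3 is strictly dominated by s1 for General Y (2<6, 4<11, -2<1); eliminate s3.
Column s2 is strictly dominated by s1 for General Y (2<3, 4<7, -2<-1); eliminate s2.
Row A is strictly dominated by row B (4>2); eliminate A.
Row C is strictly dominated by row B (4>-2); eliminate C.
Only (B, s1) remains, with payoff 4.

4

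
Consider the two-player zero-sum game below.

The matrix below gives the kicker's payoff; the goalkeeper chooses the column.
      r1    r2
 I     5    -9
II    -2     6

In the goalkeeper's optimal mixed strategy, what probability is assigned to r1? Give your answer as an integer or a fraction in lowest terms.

Row minima are -9 and -2, so the kicker's maximin is -2; column maxima are 5 and 6, so the goalkeeper's minimax is 5. These differ, so the equilibrium is in mixed strategies.
Let the goalkeeper play r1 with probability q. The kicker is indifferent when 5q − 9(1−q) = −2q + 6(1−q), giving q = 15/22.

15/22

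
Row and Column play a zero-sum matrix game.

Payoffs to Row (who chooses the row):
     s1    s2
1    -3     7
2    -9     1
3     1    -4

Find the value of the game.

Row 2 is strictly dominated by row 1, so Row never plays it.
The remaining 2×2 game on (1, 3) × (s1, s2) has no saddle point. Let Row play 1 with probability p; indifference gives −3p + (1−p) = 7p − 4(1−p), so p = 1/3.
Similarly Column's optimal q on s1 is 11/15, and the value is -3·(11/15) + (7)·(4/15) = -1/3.

-1/3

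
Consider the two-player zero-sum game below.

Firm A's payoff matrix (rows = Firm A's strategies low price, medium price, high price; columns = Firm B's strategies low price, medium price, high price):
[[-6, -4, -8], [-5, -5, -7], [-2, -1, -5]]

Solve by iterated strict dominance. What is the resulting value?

Row low price is strictly dominated by row high price (-2>-6, -1>-4, -5>-8); eliminate low price.
Column low price is strictly dominated by high price for Firm B (-7<-5, -5<-2); eliminate low price.
Column medium price is strictly dominated by high price for Firm B (-7<-5, -5<-1); eliminate medium price.
Row medium price is strictly dominated by row high price (-5>-7); eliminate medium price.
Only (high price, high price) remains, with payoff -5.

-5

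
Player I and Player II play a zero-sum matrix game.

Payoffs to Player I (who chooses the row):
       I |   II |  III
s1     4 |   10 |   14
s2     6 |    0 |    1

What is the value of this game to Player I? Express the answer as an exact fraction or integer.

5

Column III is strictly dominated by II for Player II (it gives Player I more in every row).
The remaining 2×2 game on (s1, s2) × (I, II) has no saddle point. Let Player I play s1 with probability p; indifference gives 4p + 6(1−p) = 10p, so p = 1/2.
Similarly Player II's optimal q on I is 5/6, and the value is 4·(5/6) + (10)·(1/6) = 5.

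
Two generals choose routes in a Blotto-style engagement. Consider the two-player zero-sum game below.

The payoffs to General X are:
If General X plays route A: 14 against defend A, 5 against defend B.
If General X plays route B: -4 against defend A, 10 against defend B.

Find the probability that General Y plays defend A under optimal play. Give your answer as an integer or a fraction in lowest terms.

5/23

Row minima are 5 and -4, so General X's maximin is 5; column maxima are 14 and 10, so General Y's minimax is 10. These differ, so the equilibrium is in mixed strategies.
Let General Y play defend A with probability q. General X is indifferent when 14q + 5(1−q) = −4q + 10(1−q), giving q = 5/23.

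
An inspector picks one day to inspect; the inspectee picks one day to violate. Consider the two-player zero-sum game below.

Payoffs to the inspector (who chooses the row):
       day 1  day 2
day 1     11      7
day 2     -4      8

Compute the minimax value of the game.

29/4

Row minima are 7 and -4, so the inspector's maximin is 7; column maxima are 11 and 8, so the inspectee's minimax is 8. These differ, so the equilibrium is in mixed strategies.
Let the inspector play day 1 with probability p. The inspectee is indifferent when 11p − 4(1−p) = 7p + 8(1−p), giving p = 3/4.
Let the inspectee play day 1 with probability q. The inspector is indifferent when 11q + 7(1−q) = −4q + 8(1−q), giving q = 1/16.
The value is 11·(1/16) + (7)·(15/16) = 29/4.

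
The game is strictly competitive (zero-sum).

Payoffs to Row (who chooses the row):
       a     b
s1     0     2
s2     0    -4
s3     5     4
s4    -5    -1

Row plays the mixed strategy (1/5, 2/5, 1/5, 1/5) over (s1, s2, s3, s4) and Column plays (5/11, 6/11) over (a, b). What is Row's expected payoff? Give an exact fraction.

Against (5/11, 6/11), each row's expected payoff is s1: 12/11; s2: -24/11; s3: 49/11; s4: -31/11.
Taking the (1/5, 2/5, 1/5, 1/5)-weighted average: (1/5)·(12/11) + (2/5)·(-24/11) + (1/5)·(49/11) + (1/5)·(-31/11) = -18/55.

-18/55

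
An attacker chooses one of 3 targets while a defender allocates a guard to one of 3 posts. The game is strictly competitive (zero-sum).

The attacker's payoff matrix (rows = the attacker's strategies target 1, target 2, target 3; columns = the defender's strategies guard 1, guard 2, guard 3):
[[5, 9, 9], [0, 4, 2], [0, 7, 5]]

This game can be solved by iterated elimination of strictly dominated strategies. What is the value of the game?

Row target 2 is strictly dominated by row target 1 (5>0, 9>4, 9>2); eliminate target 2.
Row target 3 is strictly dominated by row target 1 (5>0, 9>7, 9>5); eliminate target 3.
Column guard 2 is strictly dominated by guard 1 for the defender (5<9); eliminate guard 2.
Column guard 3 is strictly dominated by guard 1 for the defender (5<9); eliminate guard 3.
Only (target 1, guard 1) remains, with payoff 5.

5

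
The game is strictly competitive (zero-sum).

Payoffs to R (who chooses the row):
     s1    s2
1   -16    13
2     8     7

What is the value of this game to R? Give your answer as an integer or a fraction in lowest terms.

Row minima are -16 and 7, so R's maximin is 7; column maxima are 8 and 13, so C's minimax is 8. These differ, so the equilibrium is in mixed strategies.
Let R play 1 with probability p. C is indifferent when −16p + 8(1−p) = 13p + 7(1−p), giving p = 1/30.
Let C play s1 with probability q. R is indifferent when −16q + 13(1−q) = 8q + 7(1−q), giving q = 1/5.
The value is -16·(1/5) + (13)·(4/5) = 36/5.

36/5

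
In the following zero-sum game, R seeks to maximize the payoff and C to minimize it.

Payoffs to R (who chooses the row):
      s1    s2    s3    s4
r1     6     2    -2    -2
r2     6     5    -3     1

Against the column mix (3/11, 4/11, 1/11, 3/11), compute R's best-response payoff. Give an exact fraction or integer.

38/11

r1: (6)·(3/11) + (2)·(4/11) + (-2)·(1/11) + (-2)·(3/11) = 18/11.
r2: (6)·(3/11) + (5)·(4/11) + (-3)·(1/11) + (1)·(3/11) = 38/11.
The best pure response is r2 with expected payoff 38/11.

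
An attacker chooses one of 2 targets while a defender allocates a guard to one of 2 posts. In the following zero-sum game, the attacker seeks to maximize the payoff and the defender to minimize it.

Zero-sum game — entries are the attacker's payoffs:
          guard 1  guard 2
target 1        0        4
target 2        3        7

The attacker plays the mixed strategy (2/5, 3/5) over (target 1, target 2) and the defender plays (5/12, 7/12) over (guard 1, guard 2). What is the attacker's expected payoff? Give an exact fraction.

62/15

Against (5/12, 7/12), each row's expected payoff is target 1: 7/3; target 2: 16/3.
Taking the (2/5, 3/5)-weighted average: (2/5)·(7/3) + (3/5)·(16/3) = 62/15.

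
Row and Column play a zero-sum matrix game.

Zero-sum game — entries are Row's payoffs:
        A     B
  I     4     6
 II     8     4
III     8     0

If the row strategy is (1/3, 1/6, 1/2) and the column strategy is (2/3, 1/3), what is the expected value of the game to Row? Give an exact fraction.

16/3

Against (2/3, 1/3), each row's expected payoff is I: 14/3; II: 20/3; III: 16/3.
Taking the (1/3, 1/6, 1/2)-weighted average: (1/3)·(14/3) + (1/6)·(20/3) + (1/2)·(16/3) = 16/3.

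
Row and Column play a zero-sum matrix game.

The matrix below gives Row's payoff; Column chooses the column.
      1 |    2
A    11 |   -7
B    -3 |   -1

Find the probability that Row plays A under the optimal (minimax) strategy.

Row minima are -7 and -3, so Row's maximin is -3; column maxima are 11 and -1, so Column's minimax is -1. These differ, so the equilibrium is in mixed strategies.
Let Row play A with probability p. Column is indifferent when 11p − 3(1−p) = −7p − (1−p), giving p = 1/10.

1/10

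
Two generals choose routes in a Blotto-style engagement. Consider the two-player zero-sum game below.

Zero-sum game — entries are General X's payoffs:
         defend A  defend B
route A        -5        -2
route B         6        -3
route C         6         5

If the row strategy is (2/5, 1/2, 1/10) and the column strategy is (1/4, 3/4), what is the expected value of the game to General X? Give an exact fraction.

-19/20

Against (1/4, 3/4), each row's expected payoff is route A: -11/4; route B: -3/4; route C: 21/4.
Taking the (2/5, 1/2, 1/10)-weighted average: (2/5)·(-11/4) + (1/2)·(-3/4) + (1/10)·(21/4) = -19/20.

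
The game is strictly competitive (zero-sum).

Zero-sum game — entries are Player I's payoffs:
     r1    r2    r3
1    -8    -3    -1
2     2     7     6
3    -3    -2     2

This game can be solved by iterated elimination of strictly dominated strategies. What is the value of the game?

2

Column r2 is strictly dominated by r1 for Player II (-8<-3, 2<7, -3<-2); eliminate r2.
Row 1 is strictly dominated by row 2 (2>-8, 6>-1); eliminate 1.
Column r3 is strictly dominated by r1 for Player II (2<6, -3<2); eliminate r3.
Row 3 is strictly dominated by row 2 (2>-3); eliminate 3.
Only (2, r1) remains, with payoff 2.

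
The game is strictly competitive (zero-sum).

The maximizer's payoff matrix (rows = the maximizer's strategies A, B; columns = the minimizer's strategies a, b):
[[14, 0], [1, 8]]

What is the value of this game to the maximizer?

Row minima are 0 and 1, so the maximizer's maximin is 1; column maxima are 14 and 8, so the minimizer's minimax is 8. These differ, so the equilibrium is in mixed strategies.
Let the maximizer play A with probability p. The minimizer is indifferent when 14p + (1−p) = 8(1−p), giving p = 1/3.
Let the minimizer play a with probability q. The maximizer is indifferent when 14q = q + 8(1−q), giving q = 8/21.
The value is 14·(8/21) + (0)·(13/21) = 16/3.

16/3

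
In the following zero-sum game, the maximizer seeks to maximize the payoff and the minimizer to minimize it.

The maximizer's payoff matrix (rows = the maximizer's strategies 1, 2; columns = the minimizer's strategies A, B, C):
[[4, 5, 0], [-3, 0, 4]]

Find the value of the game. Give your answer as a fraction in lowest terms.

16/11

Column B is strictly dominated by A for the minimizer (it gives the maximizer more in every row).
The remaining 2×2 game on (1, 2) × (A, C) has no saddle point. Let the maximizer play 1 with probability p; indifference gives 4p − 3(1−p) = 4(1−p), so p = 7/11.
Similarly the minimizer's optimal q on A is 4/11, and the value is 4·(4/11) + (0)·(7/11) = 16/11.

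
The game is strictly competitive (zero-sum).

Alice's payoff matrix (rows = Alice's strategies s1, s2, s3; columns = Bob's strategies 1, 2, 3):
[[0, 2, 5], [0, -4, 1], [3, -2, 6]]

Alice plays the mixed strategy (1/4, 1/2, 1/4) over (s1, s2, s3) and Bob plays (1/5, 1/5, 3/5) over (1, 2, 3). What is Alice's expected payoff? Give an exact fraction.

17/10

Against (1/5, 1/5, 3/5), each row's expected payoff is s1: 17/5; s2: -1/5; s3: 19/5.
Taking the (1/4, 1/2, 1/4)-weighted average: (1/4)·(17/5) + (1/2)·(-1/5) + (1/4)·(19/5) = 17/10.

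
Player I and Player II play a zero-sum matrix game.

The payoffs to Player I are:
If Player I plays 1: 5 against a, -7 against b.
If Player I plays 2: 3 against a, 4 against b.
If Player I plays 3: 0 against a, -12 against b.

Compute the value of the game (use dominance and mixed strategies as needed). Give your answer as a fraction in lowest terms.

Row 3 is strictly dominated by row 1, so Player I never plays it.
The remaining 2×2 game on (1, 2) × (a, b) has no saddle point. Let Player I play 1 with probability p; indifference gives 5p + 3(1−p) = −7p + 4(1−p), so p = 1/13.
Similarly Player II's optimal q on a is 11/13, and the value is 5·(11/13) + (-7)·(2/13) = 41/13.

41/13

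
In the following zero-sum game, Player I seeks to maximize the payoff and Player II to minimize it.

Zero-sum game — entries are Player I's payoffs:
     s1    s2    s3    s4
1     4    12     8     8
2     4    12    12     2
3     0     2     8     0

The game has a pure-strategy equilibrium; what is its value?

Row minima: 4, 2, 0 → Player I's maximin is 4.
Column maxima: 4, 12, 12, 8 → Player II's minimax is 4.
They coincide at (1, s1), so the value is 4.

4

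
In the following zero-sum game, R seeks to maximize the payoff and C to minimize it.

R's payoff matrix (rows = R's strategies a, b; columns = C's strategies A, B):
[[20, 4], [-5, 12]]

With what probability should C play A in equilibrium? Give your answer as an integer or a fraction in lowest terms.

8/33

Row minima are 4 and -5, so R's maximin is 4; column maxima are 20 and 12, so C's minimax is 12. These differ, so the equilibrium is in mixed strategies.
Let C play A with probability q. R is indifferent when 20q + 4(1−q) = −5q + 12(1−q), giving q = 8/33.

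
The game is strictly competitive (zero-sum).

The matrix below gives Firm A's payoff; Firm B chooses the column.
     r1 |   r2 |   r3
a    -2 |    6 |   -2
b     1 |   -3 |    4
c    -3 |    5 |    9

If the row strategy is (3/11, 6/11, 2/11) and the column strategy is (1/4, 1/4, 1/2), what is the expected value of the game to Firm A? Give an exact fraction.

Against (1/4, 1/4, 1/2), each row's expected payoff is a: 0; b: 3/2; c: 5.
Taking the (3/11, 6/11, 2/11)-weighted average: (3/11)·(0) + (6/11)·(3/2) + (2/11)·(5) = 19/11.

19/11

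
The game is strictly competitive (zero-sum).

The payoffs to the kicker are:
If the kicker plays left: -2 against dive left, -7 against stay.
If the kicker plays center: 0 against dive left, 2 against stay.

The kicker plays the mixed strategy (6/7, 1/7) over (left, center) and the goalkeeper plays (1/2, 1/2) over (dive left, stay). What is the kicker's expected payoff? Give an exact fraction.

Against (1/2, 1/2), each row's expected payoff is left: -9/2; center: 1.
Taking the (6/7, 1/7)-weighted average: (6/7)·(-9/2) + (1/7)·(1) = -26/7.

-26/7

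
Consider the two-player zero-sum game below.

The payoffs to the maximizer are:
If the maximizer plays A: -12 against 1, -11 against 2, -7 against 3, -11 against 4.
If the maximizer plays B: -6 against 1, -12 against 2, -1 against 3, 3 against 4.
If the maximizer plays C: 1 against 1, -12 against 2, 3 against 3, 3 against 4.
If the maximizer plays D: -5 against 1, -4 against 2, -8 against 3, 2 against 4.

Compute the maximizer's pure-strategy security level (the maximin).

-8

The worst-case payoff for each row is A: -12, B: -12, C: -12, D: -8.
The best of these is -8.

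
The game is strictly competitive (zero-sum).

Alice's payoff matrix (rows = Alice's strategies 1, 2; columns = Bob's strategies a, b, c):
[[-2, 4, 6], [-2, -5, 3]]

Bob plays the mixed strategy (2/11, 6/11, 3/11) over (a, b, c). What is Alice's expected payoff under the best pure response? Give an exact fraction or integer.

38/11

1: (-2)·(2/11) + (4)·(6/11) + (6)·(3/11) = 38/11.
2: (-2)·(2/11) + (-5)·(6/11) + (3)·(3/11) = -25/11.
The best pure response is 1 with expected payoff 38/11.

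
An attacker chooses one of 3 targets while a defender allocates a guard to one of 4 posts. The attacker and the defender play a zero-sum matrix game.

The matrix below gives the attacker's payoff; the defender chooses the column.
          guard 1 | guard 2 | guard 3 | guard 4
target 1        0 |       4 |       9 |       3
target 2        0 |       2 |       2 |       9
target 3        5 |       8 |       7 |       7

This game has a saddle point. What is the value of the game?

5

Row minima: 0, 0, 5 → the attacker's maximin is 5.
Column maxima: 5, 8, 9, 9 → the defender's minimax is 5.
They coincide at (target 3, guard 1), so the value is 5.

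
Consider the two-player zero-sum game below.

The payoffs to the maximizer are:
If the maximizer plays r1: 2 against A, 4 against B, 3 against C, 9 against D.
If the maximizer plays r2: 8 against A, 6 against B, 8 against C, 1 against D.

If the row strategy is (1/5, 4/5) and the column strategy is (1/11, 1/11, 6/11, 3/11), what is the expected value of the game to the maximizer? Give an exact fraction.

311/55

Against (1/11, 1/11, 6/11, 3/11), each row's expected payoff is r1: 51/11; r2: 65/11.
Taking the (1/5, 4/5)-weighted average: (1/5)·(51/11) + (4/5)·(65/11) = 311/55.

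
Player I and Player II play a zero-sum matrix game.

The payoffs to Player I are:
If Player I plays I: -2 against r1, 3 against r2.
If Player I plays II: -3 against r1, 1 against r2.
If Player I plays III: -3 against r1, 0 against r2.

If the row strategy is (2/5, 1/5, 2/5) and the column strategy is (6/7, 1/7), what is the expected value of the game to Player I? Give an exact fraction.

-71/35

Against (6/7, 1/7), each row's expected payoff is I: -9/7; II: -17/7; III: -18/7.
Taking the (2/5, 1/5, 2/5)-weighted average: (2/5)·(-9/7) + (1/5)·(-17/7) + (2/5)·(-18/7) = -71/35.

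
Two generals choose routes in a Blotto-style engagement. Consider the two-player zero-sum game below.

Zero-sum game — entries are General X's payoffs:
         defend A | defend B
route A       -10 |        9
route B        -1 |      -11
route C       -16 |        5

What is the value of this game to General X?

-119/29

Row route C is strictly dominated by row route A, so General X never plays it.
The remaining 2×2 game on (route A, route B) × (defend A, defend B) has no saddle point. Let General X play route A with probability p; indifference gives −10p − (1−p) = 9p − 11(1−p), so p = 10/29.
Similarly General Y's optimal q on defend A is 20/29, and the value is -10·(20/29) + (9)·(9/29) = -119/29.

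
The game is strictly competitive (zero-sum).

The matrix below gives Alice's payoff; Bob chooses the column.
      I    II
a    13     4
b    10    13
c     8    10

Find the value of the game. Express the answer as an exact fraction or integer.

43/4

Row c is strictly dominated by row b, so Alice never plays it.
The remaining 2×2 game on (a, b) × (I, II) has no saddle point. Let Alice play a with probability p; indifference gives 13p + 10(1−p) = 4p + 13(1−p), so p = 1/4.
Similarly Bob's optimal q on I is 3/4, and the value is 13·(3/4) + (4)·(1/4) = 43/4.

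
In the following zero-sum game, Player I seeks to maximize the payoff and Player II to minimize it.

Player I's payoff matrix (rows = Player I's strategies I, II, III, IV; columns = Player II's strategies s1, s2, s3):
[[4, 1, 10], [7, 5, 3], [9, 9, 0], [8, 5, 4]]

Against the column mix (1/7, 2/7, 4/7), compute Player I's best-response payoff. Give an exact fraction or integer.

46/7

I: (4)·(1/7) + (1)·(2/7) + (10)·(4/7) = 46/7.
II: (7)·(1/7) + (5)·(2/7) + (3)·(4/7) = 29/7.
III: (9)·(1/7) + (9)·(2/7) + (0)·(4/7) = 27/7.
IV: (8)·(1/7) + (5)·(2/7) + (4)·(4/7) = 34/7.
The best pure response is I with expected payoff 46/7.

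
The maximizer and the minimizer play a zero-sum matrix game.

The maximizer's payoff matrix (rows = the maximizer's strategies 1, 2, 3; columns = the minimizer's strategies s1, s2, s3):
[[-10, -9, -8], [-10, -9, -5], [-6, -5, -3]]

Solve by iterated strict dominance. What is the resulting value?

Row 1 is strictly dominated by row 3 (-6>-10, -5>-9, -3>-8); eliminate 1.
Column s2 is strictly dominated by s1 for the minimizer (-10<-9, -6<-5); eliminate s2.
Row 2 is strictly dominated by row 3 (-6>-10, -3>-5); eliminate 2.
Column s3 is strictly dominated by s1 for the minimizer (-6<-3); eliminate s3.
Only (3, s1) remains, with payoff -6.

-6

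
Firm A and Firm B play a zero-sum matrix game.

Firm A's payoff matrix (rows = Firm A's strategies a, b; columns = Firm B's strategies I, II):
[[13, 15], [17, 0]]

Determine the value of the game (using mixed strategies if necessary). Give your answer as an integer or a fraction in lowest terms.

Row minima are 13 and 0, so Firm A's maximin is 13; column maxima are 17 and 15, so Firm B's minimax is 15. These differ, so the equilibrium is in mixed strategies.
Let Firm A play a with probability p. Firm B is indifferent when 13p + 17(1−p) = 15p, giving p = 17/19.
Let Firm B play I with probability q. Firm A is indifferent when 13q + 15(1−q) = 17q, giving q = 15/19.
The value is 13·(15/19) + (15)·(4/19) = 255/19.

255/19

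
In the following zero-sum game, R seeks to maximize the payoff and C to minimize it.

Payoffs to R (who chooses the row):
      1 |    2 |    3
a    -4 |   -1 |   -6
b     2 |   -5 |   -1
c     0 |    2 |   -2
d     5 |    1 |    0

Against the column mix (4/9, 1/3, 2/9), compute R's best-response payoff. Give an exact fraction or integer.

23/9

a: (-4)·(4/9) + (-1)·(1/3) + (-6)·(2/9) = -31/9.
b: (2)·(4/9) + (-5)·(1/3) + (-1)·(2/9) = -1.
c: (0)·(4/9) + (2)·(1/3) + (-2)·(2/9) = 2/9.
d: (5)·(4/9) + (1)·(1/3) + (0)·(2/9) = 23/9.
The best pure response is d with expected payoff 23/9.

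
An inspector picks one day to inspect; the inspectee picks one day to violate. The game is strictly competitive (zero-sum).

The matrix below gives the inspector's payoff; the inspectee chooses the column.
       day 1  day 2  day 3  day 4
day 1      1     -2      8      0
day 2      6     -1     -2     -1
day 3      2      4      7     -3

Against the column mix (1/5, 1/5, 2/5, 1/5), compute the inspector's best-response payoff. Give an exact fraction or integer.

17/5

day 1: (1)·(1/5) + (-2)·(1/5) + (8)·(2/5) + (0)·(1/5) = 3.
day 2: (6)·(1/5) + (-1)·(1/5) + (-2)·(2/5) + (-1)·(1/5) = 0.
day 3: (2)·(1/5) + (4)·(1/5) + (7)·(2/5) + (-3)·(1/5) = 17/5.
The best pure response is day 3 with expected payoff 17/5.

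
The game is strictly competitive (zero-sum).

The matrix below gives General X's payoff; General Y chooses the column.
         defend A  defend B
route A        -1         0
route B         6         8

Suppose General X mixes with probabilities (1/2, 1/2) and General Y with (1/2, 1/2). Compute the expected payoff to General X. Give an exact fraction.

13/4

Against (1/2, 1/2), each row's expected payoff is route A: -1/2; route B: 7.
Taking the (1/2, 1/2)-weighted average: (1/2)·(-1/2) + (1/2)·(7) = 13/4.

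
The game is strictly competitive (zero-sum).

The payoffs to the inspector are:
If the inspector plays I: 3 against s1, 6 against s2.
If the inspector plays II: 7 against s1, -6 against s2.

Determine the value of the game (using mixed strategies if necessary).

15/4

Row minima are 3 and -6, so the inspector's maximin is 3; column maxima are 7 and 6, so the inspectee's minimax is 6. These differ, so the equilibrium is in mixed strategies.
Let the inspector play I with probability p. The inspectee is indifferent when 3p + 7(1−p) = 6p − 6(1−p), giving p = 13/16.
Let the inspectee play s1 with probability q. The inspector is indifferent when 3q + 6(1−q) = 7q − 6(1−q), giving q = 3/4.
The value is 3·(3/4) + (6)·(1/4) = 15/4.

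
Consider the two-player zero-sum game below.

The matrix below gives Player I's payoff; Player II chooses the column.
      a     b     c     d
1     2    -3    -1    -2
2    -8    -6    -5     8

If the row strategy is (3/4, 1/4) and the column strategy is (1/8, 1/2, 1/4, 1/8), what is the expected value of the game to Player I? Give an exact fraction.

Against (1/8, 1/2, 1/4, 1/8), each row's expected payoff is 1: -7/4; 2: -17/4.
Taking the (3/4, 1/4)-weighted average: (3/4)·(-7/4) + (1/4)·(-17/4) = -19/8.

-19/8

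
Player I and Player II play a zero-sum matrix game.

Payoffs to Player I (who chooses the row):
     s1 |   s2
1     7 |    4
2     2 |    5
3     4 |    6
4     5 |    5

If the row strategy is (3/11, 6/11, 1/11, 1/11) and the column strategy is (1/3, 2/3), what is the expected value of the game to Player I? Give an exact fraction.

148/33

Against (1/3, 2/3), each row's expected payoff is 1: 5; 2: 4; 3: 16/3; 4: 5.
Taking the (3/11, 6/11, 1/11, 1/11)-weighted average: (3/11)·(5) + (6/11)·(4) + (1/11)·(16/3) + (1/11)·(5) = 148/33.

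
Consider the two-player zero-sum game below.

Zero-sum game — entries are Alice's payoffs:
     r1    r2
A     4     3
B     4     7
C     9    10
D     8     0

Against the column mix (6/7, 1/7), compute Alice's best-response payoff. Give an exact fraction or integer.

64/7

A: (4)·(6/7) + (3)·(1/7) = 27/7.
B: (4)·(6/7) + (7)·(1/7) = 31/7.
C: (9)·(6/7) + (10)·(1/7) = 64/7.
D: (8)·(6/7) + (0)·(1/7) = 48/7.
The best pure response is C with expected payoff 64/7.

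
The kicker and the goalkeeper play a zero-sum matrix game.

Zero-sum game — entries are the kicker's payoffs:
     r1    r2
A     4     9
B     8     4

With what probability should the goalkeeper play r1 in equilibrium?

5/9

Row minima are 4 and 4, so the kicker's maximin is 4; column maxima are 8 and 9, so the goalkeeper's minimax is 8. These differ, so the equilibrium is in mixed strategies.
Let the goalkeeper play r1 with probability q. The kicker is indifferent when 4q + 9(1−q) = 8q + 4(1−q), giving q = 5/9.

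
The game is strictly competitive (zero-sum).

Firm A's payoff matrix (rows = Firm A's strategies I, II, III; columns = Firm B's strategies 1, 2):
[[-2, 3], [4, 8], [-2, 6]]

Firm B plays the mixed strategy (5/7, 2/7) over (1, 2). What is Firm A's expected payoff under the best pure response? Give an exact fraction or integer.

I: (-2)·(5/7) + (3)·(2/7) = -4/7.
II: (4)·(5/7) + (8)·(2/7) = 36/7.
III: (-2)·(5/7) + (6)·(2/7) = 2/7.
The best pure response is II with expected payoff 36/7.

36/7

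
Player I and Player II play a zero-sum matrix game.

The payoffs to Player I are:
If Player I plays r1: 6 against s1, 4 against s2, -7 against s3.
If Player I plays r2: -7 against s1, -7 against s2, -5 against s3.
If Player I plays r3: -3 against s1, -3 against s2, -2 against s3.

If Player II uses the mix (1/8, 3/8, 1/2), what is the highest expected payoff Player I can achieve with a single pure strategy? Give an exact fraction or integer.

-5/4

r1: (6)·(1/8) + (4)·(3/8) + (-7)·(1/2) = -5/4.
r2: (-7)·(1/8) + (-7)·(3/8) + (-5)·(1/2) = -6.
r3: (-3)·(1/8) + (-3)·(3/8) + (-2)·(1/2) = -5/2.
The best pure response is r1 with expected payoff -5/4.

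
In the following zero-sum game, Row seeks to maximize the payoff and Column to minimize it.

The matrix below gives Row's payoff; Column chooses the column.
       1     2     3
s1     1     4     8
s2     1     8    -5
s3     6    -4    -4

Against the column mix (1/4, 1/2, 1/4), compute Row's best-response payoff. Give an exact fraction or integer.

s1: (1)·(1/4) + (4)·(1/2) + (8)·(1/4) = 17/4.
s2: (1)·(1/4) + (8)·(1/2) + (-5)·(1/4) = 3.
s3: (6)·(1/4) + (-4)·(1/2) + (-4)·(1/4) = -3/2.
The best pure response is s1 with expected payoff 17/4.

17/4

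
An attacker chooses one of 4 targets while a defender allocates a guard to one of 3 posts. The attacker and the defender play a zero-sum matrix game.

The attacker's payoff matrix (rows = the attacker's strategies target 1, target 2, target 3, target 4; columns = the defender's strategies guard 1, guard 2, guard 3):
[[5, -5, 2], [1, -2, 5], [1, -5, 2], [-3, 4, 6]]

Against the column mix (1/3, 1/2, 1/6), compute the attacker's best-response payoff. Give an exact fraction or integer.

target 1: (5)·(1/3) + (-5)·(1/2) + (2)·(1/6) = -1/2.
target 2: (1)·(1/3) + (-2)·(1/2) + (5)·(1/6) = 1/6.
target 3: (1)·(1/3) + (-5)·(1/2) + (2)·(1/6) = -11/6.
target 4: (-3)·(1/3) + (4)·(1/2) + (6)·(1/6) = 2.
The best pure response is target 4 with expected payoff 2.

2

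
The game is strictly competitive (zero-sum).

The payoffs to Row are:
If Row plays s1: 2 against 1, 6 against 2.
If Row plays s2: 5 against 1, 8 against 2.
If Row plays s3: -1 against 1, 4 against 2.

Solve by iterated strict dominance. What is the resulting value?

5

Column 2 is strictly dominated by 1 for Column (2<6, 5<8, -1<4); eliminate 2.
Row s3 is strictly dominated by row s1 (2>-1); eliminate s3.
Row s1 is strictly dominated by row s2 (5>2); eliminate s1.
Only (s2, 1) remains, with payoff 5.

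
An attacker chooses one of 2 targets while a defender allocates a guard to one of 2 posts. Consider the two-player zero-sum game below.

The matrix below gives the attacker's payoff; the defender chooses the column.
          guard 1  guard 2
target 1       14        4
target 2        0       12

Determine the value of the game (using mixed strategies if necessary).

Row minima are 4 and 0, so the attacker's maximin is 4; column maxima are 14 and 12, so the defender's minimax is 12. These differ, so the equilibrium is in mixed strategies.
Let the attacker play target 1 with probability p. The defender is indifferent when 14p = 4p + 12(1−p), giving p = 6/11.
Let the defender play guard 1 with probability q. The attacker is indifferent when 14q + 4(1−q) = 12(1−q), giving q = 4/11.
The value is 14·(4/11) + (4)·(7/11) = 84/11.

84/11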